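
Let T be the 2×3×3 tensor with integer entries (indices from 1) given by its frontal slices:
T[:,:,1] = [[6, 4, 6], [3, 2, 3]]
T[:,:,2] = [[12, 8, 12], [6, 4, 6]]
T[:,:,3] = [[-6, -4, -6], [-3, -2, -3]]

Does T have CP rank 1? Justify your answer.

If T = a ∘ b ∘ c then every fibre of T is a multiple of the corresponding factor, so read the factors off the fibres through the nonzero entry T[1,1,1] = 6.
The mode-1 fibre T[:,1,1] = [6, 3] gives a = [2, 1] (primitive direction); the mode-2 fibre T[1,:,1] = [6, 4, 6] gives b = [3, 2, 3]; then c[k] = T[1,1,k] / (a[1]·b[1]) = [6, 12, -6] / 6 = [1, 2, -1].
Expanding [2, 1] ∘ [3, 2, 3] ∘ [1, 2, -1] reproduces all 18 entries of T, so T = [2, 1] ∘ [3, 2, 3] ∘ [1, 2, -1] and rank(T) ≤ 1.
Equivalently every frontal slice T[:,:,k] is c[k] times the rank-1 matrix [2, 1] ∘ [3, 2, 3]. So T has rank 1 (it is nonzero).

Yes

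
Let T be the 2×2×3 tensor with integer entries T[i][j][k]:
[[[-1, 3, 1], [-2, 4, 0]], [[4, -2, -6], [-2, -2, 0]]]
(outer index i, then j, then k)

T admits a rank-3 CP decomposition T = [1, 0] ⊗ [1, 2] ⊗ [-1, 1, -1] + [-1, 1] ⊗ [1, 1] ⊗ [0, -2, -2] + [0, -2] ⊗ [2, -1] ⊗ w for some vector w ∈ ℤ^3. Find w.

Subtract the known terms from T to get the rank-1 residual R = [0, -2] ⊗ [2, -1] ⊗ w, so R[i,j,k] = a[i]·b[j]·w[k]. Pick indices with nonzero a[1]·b[0] = (-2)·(2) = -4. Only the fibre through (1,0,·) is needed: R[1,0,:] = T[1,0,:] − Σₗ aₗ[1]bₗ[0]cₗ = [4, -2, -6] − (0)·(1)·[-1, 1, -1] − (1)·(1)·[0, -2, -2] = [4, 0, -4]. Then w[k] = R[1,0,k] / -4 for each k, giving w = [4, 0, -4] / -4 = [-1, 0, 1].

w = [-1, 0, 1]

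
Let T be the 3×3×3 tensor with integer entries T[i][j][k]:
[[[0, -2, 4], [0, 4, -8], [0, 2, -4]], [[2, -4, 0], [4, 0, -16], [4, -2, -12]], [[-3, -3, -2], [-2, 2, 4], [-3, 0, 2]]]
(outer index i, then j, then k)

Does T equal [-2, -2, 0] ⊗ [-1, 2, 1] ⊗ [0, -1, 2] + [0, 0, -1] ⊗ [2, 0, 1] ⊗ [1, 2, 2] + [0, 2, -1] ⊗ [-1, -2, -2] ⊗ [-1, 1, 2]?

Reconstruct entrywise from the claimed factors. For example, T[1,1,2] = -16 and Σₗ aₗ[1]bₗ[1]cₗ[2] = (-2)·(2)·(2) + (0)·(0)·(2) + (2)·(-2)·(2) = -16; checking all 27 entries, every one matches. The claim holds.

Yes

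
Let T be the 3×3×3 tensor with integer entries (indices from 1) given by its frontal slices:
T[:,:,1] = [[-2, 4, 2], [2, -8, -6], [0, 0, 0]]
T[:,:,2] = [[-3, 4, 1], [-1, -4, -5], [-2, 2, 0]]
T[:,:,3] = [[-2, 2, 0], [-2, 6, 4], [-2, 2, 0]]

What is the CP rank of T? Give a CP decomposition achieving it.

Lower bound: the mode-3 unfolding of T (rows indexed by k, columns by (i,j) = (1,1), (1,2), (1,3), (2,1), (2,2), (2,3), (3,1), (3,2), (3,3)) is [[-2, 4, 2, 2, -8, -6, 0, 0, 0], [-3, 4, 1, -1, -4, -5, -2, 2, 0], [-2, 2, 0, -2, 6, 4, -2, 2, 0]].
There the 3×3 minor on rows k ∈ {1, 2, 3}, columns (i,j) ∈ {(1,1), (1,2), (2,2)} is det [[-2, 4, -8], [-3, 4, -4], [-2, 2, 6]] = 24 ≠ 0, so this unfolding has rank ≥ 3; CP rank is at least every unfolding rank, so rank(T) ≥ 3. (Flattening ranks never certify an upper bound on CP rank; for that we must actually write T with 3 rank-1 terms.)
Upper bound: T is a sum of 3 rank-1 terms, T = [0, 1, 0] ∘ [0, 1, 1] ∘ [-4, -4, 4] + [1, -1, 0] ∘ [1, -2, -1] ∘ [-2, -1, 0] + [1, 1, 1] ∘ [1, -1, 0] ∘ [0, -2, -2] (written with every a and b primitive with positive leading entry and the scale carried by c; CP decompositions are not unique, and this one is verified by expanding entrywise), so rank(T) ≤ 3.
These bounds meet, so rank(T) = 3.
Check entry T[2,3,3] = 4: (1)·(1)·(4) + (-1)·(-1)·(0) + (1)·(0)·(-2) = 4.

rank(T) = 3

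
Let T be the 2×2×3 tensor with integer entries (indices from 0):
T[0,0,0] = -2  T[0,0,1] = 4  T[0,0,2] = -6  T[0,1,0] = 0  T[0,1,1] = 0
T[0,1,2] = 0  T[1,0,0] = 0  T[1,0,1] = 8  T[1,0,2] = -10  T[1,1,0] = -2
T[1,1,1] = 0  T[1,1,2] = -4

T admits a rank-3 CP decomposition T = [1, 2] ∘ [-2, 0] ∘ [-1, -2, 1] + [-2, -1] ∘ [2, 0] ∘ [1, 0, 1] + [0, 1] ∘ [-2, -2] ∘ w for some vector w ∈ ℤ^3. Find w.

Subtract the known terms from T to get the rank-1 residual R = [0, 1] ∘ [-2, -2] ∘ w, so R[i,j,k] = a[i]·b[j]·w[k]. Pick indices with nonzero a[1]·b[0] = (1)·(-2) = -2. Only the fibre through (1,0,·) is needed: R[1,0,:] = T[1,0,:] − Σₗ aₗ[1]bₗ[0]cₗ = [0, 8, -10] − (2)·(-2)·[-1, -2, 1] − (-1)·(2)·[1, 0, 1] = [-2, 0, -4]. Then w[k] = R[1,0,k] / -2 for each k, giving w = [-2, 0, -4] / -2 = [1, 0, 2].

w = [1, 0, 2]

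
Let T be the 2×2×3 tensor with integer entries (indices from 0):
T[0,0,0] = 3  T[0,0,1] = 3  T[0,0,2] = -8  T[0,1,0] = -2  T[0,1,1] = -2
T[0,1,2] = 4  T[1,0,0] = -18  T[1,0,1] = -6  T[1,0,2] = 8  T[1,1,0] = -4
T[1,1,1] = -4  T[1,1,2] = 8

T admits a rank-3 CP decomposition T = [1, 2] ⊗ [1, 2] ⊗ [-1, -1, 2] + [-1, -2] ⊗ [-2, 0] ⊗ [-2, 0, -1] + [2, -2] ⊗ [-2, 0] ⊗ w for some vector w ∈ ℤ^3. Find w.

w = [-2, -1, 2]

Subtract the known terms from T to get the rank-1 residual R = [2, -2] ⊗ [-2, 0] ⊗ w, so R[i,j,k] = a[i]·b[j]·w[k]. Pick indices with nonzero a[0]·b[0] = (2)·(-2) = -4. Only the fibre through (0,0,·) is needed: R[0,0,:] = T[0,0,:] − Σₗ aₗ[0]bₗ[0]cₗ = [3, 3, -8] − (1)·(1)·[-1, -1, 2] − (-1)·(-2)·[-2, 0, -1] = [8, 4, -8]. Then w[k] = R[0,0,k] / -4 for each k, giving w = [8, 4, -8] / -4 = [-2, -1, 2].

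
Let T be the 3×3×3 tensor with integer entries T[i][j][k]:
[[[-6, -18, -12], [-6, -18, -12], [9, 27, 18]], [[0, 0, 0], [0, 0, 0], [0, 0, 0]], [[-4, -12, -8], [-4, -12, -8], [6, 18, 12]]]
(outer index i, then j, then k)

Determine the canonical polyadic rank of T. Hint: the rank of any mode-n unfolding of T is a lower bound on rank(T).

Lower bound: T ≠ 0 (e.g. T[0,0,0] = -6), so rank(T) ≥ 1.
Upper bound: the mode-1 fibre T[:,0,0] = [-6, 0, -4] gives a = [3, 0, 2] (primitive direction); the mode-2 fibre T[0,:,0] = [-6, -6, 9] gives b = [2, 2, -3]; then c[k] = T[0,0,k] / (a[0]·b[0]) = [-6, -18, -12] / 6 = [-1, -3, -2].
Expanding [3, 0, 2] ⊗ [2, 2, -3] ⊗ [-1, -3, -2] reproduces all 27 entries of T, so T = [3, 0, 2] ⊗ [2, 2, -3] ⊗ [-1, -3, -2] and rank(T) ≤ 1.
These bounds meet, so rank(T) = 1.

1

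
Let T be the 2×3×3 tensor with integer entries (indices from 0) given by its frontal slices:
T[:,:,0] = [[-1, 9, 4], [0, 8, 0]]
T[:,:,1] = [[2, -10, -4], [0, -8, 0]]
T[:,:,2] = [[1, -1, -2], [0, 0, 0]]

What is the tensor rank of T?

3

Lower bound: the mode-3 unfolding of T (rows indexed by k, columns by (i,j) = (0,0), (0,1), (0,2), (1,0), (1,1), (1,2)) is [[-1, 9, 4, 0, 8, 0], [2, -10, -4, 0, -8, 0], [1, -1, -2, 0, 0, 0]].
There the 3×3 minor on rows k ∈ {0, 1, 2}, columns (i,j) ∈ {(0,0), (0,1), (0,2)} is det [[-1, 9, 4], [2, -10, -4], [1, -1, -2]] = 16 ≠ 0, so this unfolding has rank ≥ 3; CP rank is at least every unfolding rank, so rank(T) ≥ 3. (Unfolding ranks only ever bound the CP rank from below — rank(T) can be strictly larger than all of them — so the matching upper bound has to come from an explicit 3-term decomposition.)
Upper bound: T is a sum of 3 rank-1 terms, T = [1, 0] (x) [0, 0, 1] (x) [2, 0, 0] + [1, 0] (x) [1, -1, -2] (x) [-1, 2, 1] + [1, 1] (x) [0, 1, 0] (x) [8, -8, 0] (one valid choice — decompositions are not unique — normalised so each a, b is primitive with positive first nonzero entry; check it by expanding all entries), so rank(T) ≤ 3.
These bounds meet, so rank(T) = 3.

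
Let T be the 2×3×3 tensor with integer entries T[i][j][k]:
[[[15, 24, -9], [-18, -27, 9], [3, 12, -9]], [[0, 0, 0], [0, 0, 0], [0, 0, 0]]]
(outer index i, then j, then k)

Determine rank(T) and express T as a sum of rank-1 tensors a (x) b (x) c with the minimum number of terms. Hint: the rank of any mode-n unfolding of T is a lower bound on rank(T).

rank(T) = 2

Lower bound: in the mode-2 unfolding of T (rows indexed by j, columns by (i,k)) the 2×2 minor on rows j ∈ {0, 1}, columns (i,k) ∈ {(0,0), (0,1)} is det [[15, 24], [-18, -27]] = 27 ≠ 0, so that unfolding has rank ≥ 2 and hence rank(T) ≥ 2 (CP rank is at least every unfolding rank, though it can be larger).
Upper bound: T[i,:,:] = a[i]·M for every slice, with a = [1, 0] and M = [[15, 24, -9], [-18, -27, 9], [3, 12, -9]] (rows j, columns k).
The rows of M satisfy (row 2) = 5·(row 0) + 4·(row 1), so splitting by rows, M = [1, 0, 5][15, 24, -9]ᵀ + [0, 1, 4][-18, -27, 9]ᵀ.
Hence T = [1, 0] (x) [1, 0, 5] (x) [15, 24, -9] + [1, 0] (x) [0, 1, 4] (x) [-18, -27, 9], so rank(T) ≤ 2.
These bounds meet, so rank(T) = 2.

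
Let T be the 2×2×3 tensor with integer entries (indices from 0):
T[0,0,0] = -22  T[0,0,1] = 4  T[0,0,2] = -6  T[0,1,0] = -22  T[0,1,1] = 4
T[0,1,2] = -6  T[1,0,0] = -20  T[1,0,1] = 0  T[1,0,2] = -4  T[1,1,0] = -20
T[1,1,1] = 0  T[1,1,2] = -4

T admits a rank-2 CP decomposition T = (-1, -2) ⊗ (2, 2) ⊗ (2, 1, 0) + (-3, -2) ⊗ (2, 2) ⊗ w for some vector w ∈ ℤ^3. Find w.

w = (3, -1, 1)

Subtract the known terms from T to get the rank-1 residual R = (-3, -2) ⊗ (2, 2) ⊗ w, so R[i,j,k] = a[i]·b[j]·w[k]. Pick indices with nonzero a[0]·b[0] = (-3)·(2) = -6. Only the fibre through (0,0,·) is needed: R[0,0,:] = T[0,0,:] − Σₗ aₗ[0]bₗ[0]cₗ = [-22, 4, -6] − (-1)·(2)·(2, 1, 0) = [-18, 6, -6]. Then w[k] = R[0,0,k] / -6 for each k, giving w = [-18, 6, -6] / -6 = (3, -1, 1).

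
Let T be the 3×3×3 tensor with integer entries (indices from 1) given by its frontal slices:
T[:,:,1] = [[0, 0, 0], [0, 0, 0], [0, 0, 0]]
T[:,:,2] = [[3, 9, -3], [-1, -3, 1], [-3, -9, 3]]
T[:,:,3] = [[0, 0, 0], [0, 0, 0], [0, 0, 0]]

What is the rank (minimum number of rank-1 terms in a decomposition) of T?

Lower bound: T ≠ 0 (e.g. T[1,1,2] = 3), so rank(T) ≥ 1.
Upper bound: if T = a (x) b (x) c then every fibre of T is a multiple of the corresponding factor, so read the factors off the fibres through the nonzero entry T[1,1,2] = 3.
The mode-1 fibre T[:,1,2] = [3, -1, -3] gives a = [3, -1, -3] (primitive direction); the mode-2 fibre T[1,:,2] = [3, 9, -3] gives b = [1, 3, -1]; then c[k] = T[1,1,k] / (a[1]·b[1]) = [0, 3, 0] / 3 = [0, 1, 0].
Expanding [3, -1, -3] (x) [1, 3, -1] (x) [0, 1, 0] reproduces all 27 entries of T, so T = [3, -1, -3] (x) [1, 3, -1] (x) [0, 1, 0] and rank(T) ≤ 1.
These bounds meet, so rank(T) = 1.
Check entry T[1,2,3] = 0: (3)·(3)·(0) = 0.

1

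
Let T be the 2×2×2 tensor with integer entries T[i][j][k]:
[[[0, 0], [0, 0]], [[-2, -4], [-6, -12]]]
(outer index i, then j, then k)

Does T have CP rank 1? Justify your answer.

Yes

The mode-1 fibre T[:,0,0] = [0, -2] gives a = (0, 1) (primitive direction); the mode-2 fibre T[1,:,0] = [-2, -6] gives b = (1, 3); then c[k] = T[1,0,k] / (a[1]·b[0]) = [-2, -4] / 1 = (-2, -4).
Expanding (0, 1) ⊗ (1, 3) ⊗ (-2, -4) reproduces all 8 entries of T, so T = (0, 1) ⊗ (1, 3) ⊗ (-2, -4) and rank(T) ≤ 1.
Equivalently every frontal slice T[:,:,k] is c[k] times the rank-1 matrix (0, 1) ⊗ (1, 3). So T has rank 1 (it is nonzero).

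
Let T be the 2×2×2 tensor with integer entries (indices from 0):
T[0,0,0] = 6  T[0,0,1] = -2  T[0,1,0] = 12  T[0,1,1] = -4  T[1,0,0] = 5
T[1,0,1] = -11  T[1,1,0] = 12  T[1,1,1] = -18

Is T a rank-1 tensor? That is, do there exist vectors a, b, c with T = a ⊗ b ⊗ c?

No

The mode-2 unfolding of T (rows indexed by j, columns by (i,k) = (0,0), (0,1), (1,0), (1,1)) is [[6, -2, 5, -11], [12, -4, 12, -18]].
There the 2×2 minor on rows j ∈ {0, 1}, columns (i,k) ∈ {(0,0), (1,0)} is det [[6, 5], [12, 12]] = 12 ≠ 0, so this unfolding has rank ≥ 2; CP rank is at least every unfolding rank, so rank(T) ≥ 2.
In particular rank(T) ≥ 2 > 1, so T is not rank-1.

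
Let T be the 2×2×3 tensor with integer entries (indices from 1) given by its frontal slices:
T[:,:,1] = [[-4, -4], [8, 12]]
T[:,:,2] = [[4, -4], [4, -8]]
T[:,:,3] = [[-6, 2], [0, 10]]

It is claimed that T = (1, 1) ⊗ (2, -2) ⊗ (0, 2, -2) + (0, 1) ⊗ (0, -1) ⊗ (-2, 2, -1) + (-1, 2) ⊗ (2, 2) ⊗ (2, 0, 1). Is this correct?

Reconstruct entry (2,2,1) from the claimed factors: Σₗ aₗ[2]bₗ[2]cₗ[1] = (1)·(-2)·(0) + (1)·(-1)·(-2) + (2)·(2)·(2) = 10, but T[2,2,1] = 12. The claim is false.

No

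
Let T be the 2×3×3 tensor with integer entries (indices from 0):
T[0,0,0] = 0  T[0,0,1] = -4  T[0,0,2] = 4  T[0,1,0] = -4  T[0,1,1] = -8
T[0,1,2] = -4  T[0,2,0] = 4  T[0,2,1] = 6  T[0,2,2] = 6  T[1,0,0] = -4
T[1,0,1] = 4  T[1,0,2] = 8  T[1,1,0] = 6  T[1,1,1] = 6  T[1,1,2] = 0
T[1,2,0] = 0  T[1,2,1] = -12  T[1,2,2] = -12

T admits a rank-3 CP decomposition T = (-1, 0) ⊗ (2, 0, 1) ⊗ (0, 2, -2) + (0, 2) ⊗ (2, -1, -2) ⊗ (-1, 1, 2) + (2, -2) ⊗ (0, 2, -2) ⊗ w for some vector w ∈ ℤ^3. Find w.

w = (-1, -2, -1)

Subtract the known terms from T to get the rank-1 residual R = (2, -2) ⊗ (0, 2, -2) ⊗ w, so R[i,j,k] = a[i]·b[j]·w[k]. Pick indices with nonzero a[0]·b[1] = (2)·(2) = 4. Only the fibre through (0,1,·) is needed: R[0,1,:] = T[0,1,:] − Σₗ aₗ[0]bₗ[1]cₗ = [-4, -8, -4] − (-1)·(0)·(0, 2, -2) − (0)·(-1)·(-1, 1, 2) = [-4, -8, -4]. Then w[k] = R[0,1,k] / 4 for each k, giving w = [-4, -8, -4] / 4 = (-1, -2, -1).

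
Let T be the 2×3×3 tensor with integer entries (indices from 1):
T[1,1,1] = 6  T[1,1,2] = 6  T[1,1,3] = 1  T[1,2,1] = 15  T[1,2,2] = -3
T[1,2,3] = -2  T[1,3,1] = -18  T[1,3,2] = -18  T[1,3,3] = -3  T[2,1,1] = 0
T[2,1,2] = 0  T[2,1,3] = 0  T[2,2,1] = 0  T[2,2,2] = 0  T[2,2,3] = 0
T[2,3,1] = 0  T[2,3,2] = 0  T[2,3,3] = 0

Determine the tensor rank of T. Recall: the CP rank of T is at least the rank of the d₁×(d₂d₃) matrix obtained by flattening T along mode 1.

Lower bound: the mode-2 unfolding of T (rows indexed by j, columns by (i,k) = (1,1), (1,2), (1,3), (2,1), (2,2), (2,3)) is [[6, 6, 1, 0, 0, 0], [15, -3, -2, 0, 0, 0], [-18, -18, -3, 0, 0, 0]].
There the 2×2 minor on rows j ∈ {1, 2}, columns (i,k) ∈ {(1,1), (1,2)} is det [[6, 6], [15, -3]] = -108 ≠ 0, so this unfolding has rank ≥ 2; CP rank is at least every unfolding rank, so rank(T) ≥ 2. (Flattening ranks never certify an upper bound on CP rank; for that we must actually write T with 2 rank-1 terms.)
Upper bound — finding two terms. Every mode-1 slice of T is a multiple of one matrix: T[i,:,:] = a[i]·M with a = [1, 0] and M = [[6, 6, 1], [15, -3, -2], [-18, -18, -3]] (rows indexed by j, columns by k). So it suffices to write M as a sum of two rank-1 matrices.
The rows of M satisfy (row 3) = −3·(row 1), so splitting by rows, M = [1, 0, -3][6, 6, 1]ᵀ + [0, 1, 0][15, -3, -2]ᵀ.
Hence T = [1, 0] ⊗ [1, 0, -3] ⊗ [6, 6, 1] + [1, 0] ⊗ [0, 1, 0] ⊗ [15, -3, -2], so rank(T) ≤ 2.
These bounds meet, so rank(T) = 2.
Check entry T[2,2,2] = 0: (0)·(0)·(6) + (0)·(1)·(-3) = 0.

2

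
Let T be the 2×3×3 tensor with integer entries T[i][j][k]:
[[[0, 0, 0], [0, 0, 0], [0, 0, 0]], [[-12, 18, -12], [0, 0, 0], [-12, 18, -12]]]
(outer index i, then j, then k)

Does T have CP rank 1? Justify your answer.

Yes

If T = a ∘ b ∘ c then every fibre of T is a multiple of the corresponding factor, so read the factors off the fibres through the nonzero entry T[1,0,0] = -12.
The mode-1 fibre T[:,0,0] = [0, -12] gives a = [0, 1] (primitive direction); the mode-2 fibre T[1,:,0] = [-12, 0, -12] gives b = [1, 0, 1]; then c[k] = T[1,0,k] / (a[1]·b[0]) = [-12, 18, -12] / 1 = [-12, 18, -12].
Expanding [0, 1] ∘ [1, 0, 1] ∘ [-12, 18, -12] reproduces all 18 entries of T, so T = [0, 1] ∘ [1, 0, 1] ∘ [-12, 18, -12] and rank(T) ≤ 1.
Equivalently every frontal slice T[:,:,k] is c[k] times the rank-1 matrix [0, 1] ∘ [1, 0, 1]. So T has rank 1 (it is nonzero).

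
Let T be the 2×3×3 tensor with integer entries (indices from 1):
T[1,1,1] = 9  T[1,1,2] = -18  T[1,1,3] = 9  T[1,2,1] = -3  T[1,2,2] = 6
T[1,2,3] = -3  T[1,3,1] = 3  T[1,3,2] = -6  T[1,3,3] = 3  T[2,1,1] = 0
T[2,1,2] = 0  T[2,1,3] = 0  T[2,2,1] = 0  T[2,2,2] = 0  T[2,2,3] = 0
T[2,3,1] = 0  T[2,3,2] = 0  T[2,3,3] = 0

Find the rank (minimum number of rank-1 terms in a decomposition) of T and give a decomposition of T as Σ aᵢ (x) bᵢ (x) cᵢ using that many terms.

Lower bound: T ≠ 0 (e.g. T[1,1,1] = 9), so rank(T) ≥ 1.
Upper bound: if T = a (x) b (x) c then every fibre of T is a multiple of the corresponding factor, so read the factors off the fibres through the nonzero entry T[1,1,1] = 9.
The mode-1 fibre T[:,1,1] = [9, 0] gives a = (1, 0) (primitive direction); the mode-2 fibre T[1,:,1] = [9, -3, 3] gives b = (3, -1, 1); then c[k] = T[1,1,k] / (a[1]·b[1]) = [9, -18, 9] / 3 = (3, -6, 3).
Expanding (1, 0) (x) (3, -1, 1) (x) (3, -6, 3) reproduces all 18 entries of T, so T = (1, 0) (x) (3, -1, 1) (x) (3, -6, 3) and rank(T) ≤ 1.
These bounds meet, so rank(T) = 1.

rank(T) = 1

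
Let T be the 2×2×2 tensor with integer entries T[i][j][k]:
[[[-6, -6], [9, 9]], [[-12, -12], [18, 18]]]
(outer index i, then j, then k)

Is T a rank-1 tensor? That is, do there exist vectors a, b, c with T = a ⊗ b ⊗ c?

Yes

The mode-1 fibre T[:,0,0] = [-6, -12] gives a = [1, 2] (primitive direction); the mode-2 fibre T[0,:,0] = [-6, 9] gives b = [2, -3]; then c[k] = T[0,0,k] / (a[0]·b[0]) = [-6, -6] / 2 = [-3, -3].
Expanding [1, 2] ⊗ [2, -3] ⊗ [-3, -3] reproduces all 8 entries of T, so T = [1, 2] ⊗ [2, -3] ⊗ [-3, -3] and rank(T) ≤ 1.
Equivalently every frontal slice T[:,:,k] is c[k] times the rank-1 matrix [1, 2] ⊗ [2, -3]. So T has rank 1 (it is nonzero).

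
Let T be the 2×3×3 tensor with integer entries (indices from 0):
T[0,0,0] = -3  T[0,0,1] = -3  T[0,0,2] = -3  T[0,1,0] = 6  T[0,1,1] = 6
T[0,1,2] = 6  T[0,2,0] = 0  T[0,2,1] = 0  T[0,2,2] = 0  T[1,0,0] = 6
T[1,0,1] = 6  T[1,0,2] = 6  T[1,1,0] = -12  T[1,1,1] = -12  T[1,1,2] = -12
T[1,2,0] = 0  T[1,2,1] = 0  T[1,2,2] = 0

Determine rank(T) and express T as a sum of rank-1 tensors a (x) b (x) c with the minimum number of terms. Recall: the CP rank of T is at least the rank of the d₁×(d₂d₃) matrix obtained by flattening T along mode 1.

rank(T) = 1

Lower bound: T ≠ 0 (e.g. T[0,0,0] = -3), so rank(T) ≥ 1.
Upper bound: if T = a (x) b (x) c then every fibre of T is a multiple of the corresponding factor, so read the factors off the fibres through the nonzero entry T[0,0,0] = -3.
The mode-1 fibre T[:,0,0] = [-3, 6] gives a = (1, -2) (primitive direction); the mode-2 fibre T[0,:,0] = [-3, 6, 0] gives b = (1, -2, 0); then c[k] = T[0,0,k] / (a[0]·b[0]) = [-3, -3, -3] / 1 = (-3, -3, -3).
Expanding (1, -2) (x) (1, -2, 0) (x) (-3, -3, -3) reproduces all 18 entries of T, so T = (1, -2) (x) (1, -2, 0) (x) (-3, -3, -3) and rank(T) ≤ 1.
These bounds meet, so rank(T) = 1.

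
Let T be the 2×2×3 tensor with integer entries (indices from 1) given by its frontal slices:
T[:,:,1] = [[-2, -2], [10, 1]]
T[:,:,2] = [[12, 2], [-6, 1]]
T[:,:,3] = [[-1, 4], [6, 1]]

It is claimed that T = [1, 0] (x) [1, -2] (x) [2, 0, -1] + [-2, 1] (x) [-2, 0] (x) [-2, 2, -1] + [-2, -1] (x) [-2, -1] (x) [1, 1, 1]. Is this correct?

Reconstruct entry (2,1,1) from the claimed factors: Σₗ aₗ[2]bₗ[1]cₗ[1] = (0)·(1)·(2) + (1)·(-2)·(-2) + (-1)·(-2)·(1) = 6, but T[2,1,1] = 10. The claim is false.

No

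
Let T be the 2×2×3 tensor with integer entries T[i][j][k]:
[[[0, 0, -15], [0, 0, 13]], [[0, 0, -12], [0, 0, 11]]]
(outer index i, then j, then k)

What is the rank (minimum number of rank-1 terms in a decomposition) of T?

2

Lower bound: the mode-1 unfolding of T (rows indexed by i, columns by (j,k) = (0,0), (0,1), (0,2), (1,0), (1,1), (1,2)) is [[0, 0, -15, 0, 0, 13], [0, 0, -12, 0, 0, 11]].
There the 2×2 minor on rows i ∈ {0, 1}, columns (j,k) ∈ {(0,2), (1,2)} is det [[-15, 13], [-12, 11]] = -9 ≠ 0, so this unfolding has rank ≥ 2; CP rank is at least every unfolding rank, so rank(T) ≥ 2. (This is only a lower bound: in general the CP rank may exceed every unfolding rank, so we still need to exhibit 2 rank-1 terms summing to T.)
Upper bound — finding two terms. Every mode-3 slice of T is a multiple of one matrix: T[:,:,k] = c[k]·M with c = [0, 0, 1] and M = [[-15, 13], [-12, 11]] (rows indexed by i, columns by j). So it suffices to write M as a sum of two rank-1 matrices.
Splitting M by its rows (i = 0, 1), M = [1, 0][-15, 13]ᵀ + [0, 1][-12, 11]ᵀ.
Hence T = [1, 0] ∘ [-15, 13] ∘ [0, 0, 1] + [0, 1] ∘ [-12, 11] ∘ [0, 0, 1], so rank(T) ≤ 2.
These bounds meet, so rank(T) = 2.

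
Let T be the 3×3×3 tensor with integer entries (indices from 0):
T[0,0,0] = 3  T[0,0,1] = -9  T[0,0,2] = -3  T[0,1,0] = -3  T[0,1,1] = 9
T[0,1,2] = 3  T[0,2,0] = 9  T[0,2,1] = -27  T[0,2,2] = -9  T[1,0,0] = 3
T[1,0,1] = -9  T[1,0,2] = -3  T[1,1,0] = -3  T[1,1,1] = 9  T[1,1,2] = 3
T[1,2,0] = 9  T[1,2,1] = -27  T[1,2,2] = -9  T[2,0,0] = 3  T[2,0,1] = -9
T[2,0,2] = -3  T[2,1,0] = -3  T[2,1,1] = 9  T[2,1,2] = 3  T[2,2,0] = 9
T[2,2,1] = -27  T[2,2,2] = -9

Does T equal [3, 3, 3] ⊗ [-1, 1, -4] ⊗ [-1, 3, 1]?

Reconstruct entry (0,2,0) from the claimed factors: Σₗ aₗ[0]bₗ[2]cₗ[0] = (3)·(-4)·(-1) = 12, but T[0,2,0] = 9. The claim is false.

No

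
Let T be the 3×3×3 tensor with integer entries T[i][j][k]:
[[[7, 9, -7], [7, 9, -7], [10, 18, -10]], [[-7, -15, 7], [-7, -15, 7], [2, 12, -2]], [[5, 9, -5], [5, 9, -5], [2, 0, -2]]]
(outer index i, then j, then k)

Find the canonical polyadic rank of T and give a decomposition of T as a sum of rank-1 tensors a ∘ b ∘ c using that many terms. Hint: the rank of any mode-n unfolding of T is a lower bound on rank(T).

rank(T) = 2

Lower bound: the mode-2 unfolding of T (rows indexed by j, columns by (i,k) = (0,0), (0,1), (0,2), (1,0), (1,1), (1,2), (2,0), (2,1), (2,2)) is [[7, 9, -7, -7, -15, 7, 5, 9, -5], [7, 9, -7, -7, -15, 7, 5, 9, -5], [10, 18, -10, 2, 12, -2, 2, 0, -2]].
There the 2×2 minor on rows j ∈ {0, 2}, columns (i,k) ∈ {(0,0), (0,1)} is det [[7, 9], [10, 18]] = 36 ≠ 0, so this unfolding has rank ≥ 2; CP rank is at least every unfolding rank, so rank(T) ≥ 2. (Flattening ranks never certify an upper bound on CP rank; for that we must actually write T with 2 rank-1 terms.)
Upper bound — finding two terms. Write S_k = T[:,:,k] for the frontal slices: S₀ = [[7, 7, 10], [-7, -7, 2], [5, 5, 2]], S₁ = [[9, 9, 18], [-15, -15, 12], [9, 9, 0]], S₂ = [[-7, -7, -10], [7, 7, -2], [-5, -5, -2]].
If T = a₁ ∘ b₁ ∘ c₁ + a₂ ∘ b₂ ∘ c₂ then each S_k = c₁[k]·a₁b₁ᵀ + c₂[k]·a₂b₂ᵀ. S₀ and S₁ are linearly independent, so a₁b₁ᵀ and a₂b₂ᵀ must span the same plane of matrices: they are the rank-1 matrices of the form x·S₀ + y·S₁.
The 2×2 minor of x·S₀ + y·S₁ on rows {0,1}, columns {0,2} is 84·x² + 378·xy + 378·y² = 42·(x + 3·y)(2·x + 3·y), vanishing at (x:y) = (3:-1) and (3:-2).
M₁ = 3·S₀ − S₁ = [[12, 12, 12], [-6, -6, -6], [6, 6, 6]] = 6·[2, -1, 1][1, 1, 1]ᵀ and M₂ = 3·S₀ − 2·S₁ = [[3, 3, -6], [9, 9, -18], [-3, -3, 6]] = 3·[1, 3, -1][1, 1, -2]ᵀ, so take a₁ = [2, -1, 1], b₁ = [1, 1, 1], a₂ = [1, 3, -1], b₂ = [1, 1, -2].
Each slice is an integer combination of E₁ = a₁b₁ᵀ and E₂ = a₂b₂ᵀ: S₀ = 4·E₁ − E₂, S₁ = 6·E₁ − 3·E₂, S₂ = −4·E₁ + E₂; reading off coefficients, c₁ = [4, 6, -4] and c₂ = [-1, -3, 1].
Hence T = [2, -1, 1] ∘ [1, 1, 1] ∘ [4, 6, -4] + [1, 3, -1] ∘ [1, 1, -2] ∘ [-1, -3, 1], so rank(T) ≤ 2.
These bounds meet, so rank(T) = 2.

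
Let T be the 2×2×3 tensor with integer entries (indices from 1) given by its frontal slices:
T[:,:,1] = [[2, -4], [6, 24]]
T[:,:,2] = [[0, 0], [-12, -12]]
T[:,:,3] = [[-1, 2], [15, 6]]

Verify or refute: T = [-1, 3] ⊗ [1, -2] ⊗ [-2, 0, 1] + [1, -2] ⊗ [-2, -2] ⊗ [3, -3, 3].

Reconstruct entry (1,1,1) from the claimed factors: Σₗ aₗ[1]bₗ[1]cₗ[1] = (-1)·(1)·(-2) + (1)·(-2)·(3) = -4, but T[1,1,1] = 2. The claim is false.

No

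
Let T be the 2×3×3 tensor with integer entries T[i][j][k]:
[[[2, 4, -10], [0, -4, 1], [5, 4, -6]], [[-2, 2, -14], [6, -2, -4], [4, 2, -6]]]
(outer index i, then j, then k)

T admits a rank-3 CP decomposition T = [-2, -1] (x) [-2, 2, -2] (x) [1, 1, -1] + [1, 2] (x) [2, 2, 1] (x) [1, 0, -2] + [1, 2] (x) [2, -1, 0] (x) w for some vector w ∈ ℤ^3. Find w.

Subtract the known terms from T to get the rank-1 residual R = [1, 2] (x) [2, -1, 0] (x) w, so R[i,j,k] = a[i]·b[j]·w[k]. Pick indices with nonzero a[0]·b[0] = (1)·(2) = 2. Only the fibre through (0,0,·) is needed: R[0,0,:] = T[0,0,:] − Σₗ aₗ[0]bₗ[0]cₗ = [2, 4, -10] − (-2)·(-2)·[1, 1, -1] − (1)·(2)·[1, 0, -2] = [-4, 0, -2]. Then w[k] = R[0,0,k] / 2 for each k, giving w = [-4, 0, -2] / 2 = [-2, 0, -1].

w = [-2, 0, -1]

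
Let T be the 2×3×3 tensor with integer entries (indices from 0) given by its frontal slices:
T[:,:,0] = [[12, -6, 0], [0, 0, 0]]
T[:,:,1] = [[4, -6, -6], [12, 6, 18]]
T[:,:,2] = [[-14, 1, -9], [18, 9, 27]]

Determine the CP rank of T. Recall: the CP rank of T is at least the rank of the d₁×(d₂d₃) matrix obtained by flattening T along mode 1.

2

Lower bound: the mode-3 unfolding of T (rows indexed by k, columns by (i,j) = (0,0), (0,1), (0,2), (1,0), (1,1), (1,2)) is [[12, -6, 0, 0, 0, 0], [4, -6, -6, 12, 6, 18], [-14, 1, -9, 18, 9, 27]].
There the 2×2 minor on rows k ∈ {0, 1}, columns (i,j) ∈ {(0,0), (0,1)} is det [[12, -6], [4, -6]] = -48 ≠ 0, so this unfolding has rank ≥ 2; CP rank is at least every unfolding rank, so rank(T) ≥ 2. (Flattening ranks never certify an upper bound on CP rank; for that we must actually write T with 2 rank-1 terms.)
Upper bound — finding two terms. Write S_k = T[:,:,k] for the frontal slices: S₀ = [[12, -6, 0], [0, 0, 0]], S₁ = [[4, -6, -6], [12, 6, 18]], S₂ = [[-14, 1, -9], [18, 9, 27]].
If T = a₁ ⊗ b₁ ⊗ c₁ + a₂ ⊗ b₂ ⊗ c₂ then each S_k = c₁[k]·a₁b₁ᵀ + c₂[k]·a₂b₂ᵀ. S₀ and S₁ are linearly independent, so a₁b₁ᵀ and a₂b₂ᵀ must span the same plane of matrices: they are the rank-1 matrices of the form x·S₀ + y·S₁.
The 2×2 minor of x·S₀ + y·S₁ on rows {0,1}, columns {0,1} is 144·xy + 96·y² = 48·(3·x + 2·y)(y), vanishing at (x:y) = (2:-3) and (1:0).
M₁ = 2·S₀ − 3·S₁ = [[12, 6, 18], [-36, -18, -54]] = 6·[1, -3][2, 1, 3]ᵀ and M₂ = S₀ = [[12, -6, 0], [0, 0, 0]] = 6·[1, 0][2, -1, 0]ᵀ, so take a₁ = [1, -3], b₁ = [2, 1, 3], a₂ = [1, 0], b₂ = [2, -1, 0].
Each slice is an integer combination of E₁ = a₁b₁ᵀ and E₂ = a₂b₂ᵀ: S₀ = 6·E₂, S₁ = −2·E₁ + 4·E₂, S₂ = −3·E₁ − 4·E₂; reading off coefficients, c₁ = [0, -2, -3] and c₂ = [6, 4, -4].
Hence T = [1, -3] ⊗ [2, 1, 3] ⊗ [0, -2, -3] + [1, 0] ⊗ [2, -1, 0] ⊗ [6, 4, -4], so rank(T) ≤ 2.
These bounds meet, so rank(T) = 2.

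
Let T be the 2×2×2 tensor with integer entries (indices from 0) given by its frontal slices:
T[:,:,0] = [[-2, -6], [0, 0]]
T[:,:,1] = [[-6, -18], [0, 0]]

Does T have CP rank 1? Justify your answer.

Yes

If T = a ⊗ b ⊗ c then every fibre of T is a multiple of the corresponding factor, so read the factors off the fibres through the nonzero entry T[0,0,0] = -2.
The mode-1 fibre T[:,0,0] = [-2, 0] gives a = [1, 0] (primitive direction); the mode-2 fibre T[0,:,0] = [-2, -6] gives b = [1, 3]; then c[k] = T[0,0,k] / (a[0]·b[0]) = [-2, -6] / 1 = [-2, -6].
Expanding [1, 0] ⊗ [1, 3] ⊗ [-2, -6] reproduces all 8 entries of T, so T = [1, 0] ⊗ [1, 3] ⊗ [-2, -6] and rank(T) ≤ 1.
Equivalently every frontal slice T[:,:,k] is c[k] times the rank-1 matrix [1, 0] ⊗ [1, 3]. So T has rank 1 (it is nonzero).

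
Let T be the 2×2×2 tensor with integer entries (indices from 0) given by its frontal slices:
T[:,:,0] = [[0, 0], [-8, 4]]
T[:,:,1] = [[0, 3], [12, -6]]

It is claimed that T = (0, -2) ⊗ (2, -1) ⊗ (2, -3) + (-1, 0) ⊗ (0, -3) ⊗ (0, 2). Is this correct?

No

Reconstruct entry (0,1,1) from the claimed factors: Σₗ aₗ[0]bₗ[1]cₗ[1] = (0)·(-1)·(-3) + (-1)·(-3)·(2) = 6, but T[0,1,1] = 3. The claim is false.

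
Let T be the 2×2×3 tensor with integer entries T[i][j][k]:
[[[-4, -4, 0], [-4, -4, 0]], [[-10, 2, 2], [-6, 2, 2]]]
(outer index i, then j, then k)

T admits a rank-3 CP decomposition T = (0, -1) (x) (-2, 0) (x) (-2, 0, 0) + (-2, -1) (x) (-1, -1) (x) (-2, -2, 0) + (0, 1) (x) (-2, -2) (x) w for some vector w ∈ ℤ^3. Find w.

w = (2, -2, -1)

Subtract the known terms from T to get the rank-1 residual R = (0, 1) (x) (-2, -2) (x) w, so R[i,j,k] = a[i]·b[j]·w[k]. Pick indices with nonzero a[1]·b[0] = (1)·(-2) = -2. Only the fibre through (1,0,·) is needed: R[1,0,:] = T[1,0,:] − Σₗ aₗ[1]bₗ[0]cₗ = [-10, 2, 2] − (-1)·(-2)·(-2, 0, 0) − (-1)·(-1)·(-2, -2, 0) = [-4, 4, 2]. Then w[k] = R[1,0,k] / -2 for each k, giving w = [-4, 4, 2] / -2 = (2, -2, -1).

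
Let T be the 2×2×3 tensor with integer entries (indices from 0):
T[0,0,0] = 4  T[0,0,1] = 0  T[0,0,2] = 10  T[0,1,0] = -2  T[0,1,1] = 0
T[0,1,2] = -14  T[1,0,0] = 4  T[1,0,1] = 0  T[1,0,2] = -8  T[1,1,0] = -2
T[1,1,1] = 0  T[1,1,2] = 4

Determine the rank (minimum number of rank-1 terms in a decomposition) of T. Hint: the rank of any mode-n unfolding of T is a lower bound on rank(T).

Lower bound: the mode-2 unfolding of T (rows indexed by j, columns by (i,k) = (0,0), (0,1), (0,2), (1,0), (1,1), (1,2)) is [[4, 0, 10, 4, 0, -8], [-2, 0, -14, -2, 0, 4]].
There the 2×2 minor on rows j ∈ {0, 1}, columns (i,k) ∈ {(0,0), (0,2)} is det [[4, 10], [-2, -14]] = -36 ≠ 0, so this unfolding has rank ≥ 2; CP rank is at least every unfolding rank, so rank(T) ≥ 2. (Unfolding ranks only ever bound the CP rank from below — rank(T) can be strictly larger than all of them — so the matching upper bound has to come from an explicit 2-term decomposition.)
Upper bound — finding two terms. Write S_k = T[:,:,k] for the frontal slices: S₀ = [[4, -2], [4, -2]], S₁ = [[0, 0], [0, 0]], S₂ = [[10, -14], [-8, 4]].
If T = a₁ ⊗ b₁ ⊗ c₁ + a₂ ⊗ b₂ ⊗ c₂ then each S_k = c₁[k]·a₁b₁ᵀ + c₂[k]·a₂b₂ᵀ. S₀ and S₂ are linearly independent, so a₁b₁ᵀ and a₂b₂ᵀ must span the same plane of matrices: they are the rank-1 matrices of the form x·S₀ + y·S₂.
det(x·S₀ + y·S₂) is 36·xy − 72·y² = 36·(x − 2·y)(y), vanishing at (x:y) = (2:1) and (1:0).
M₁ = 2·S₀ + S₂ = [[18, -18], [0, 0]] = 18·[1, 0][1, -1]ᵀ and M₂ = S₀ = [[4, -2], [4, -2]] = 2·[1, 1][2, -1]ᵀ, so take a₁ = [1, 0], b₁ = [1, -1], a₂ = [1, 1], b₂ = [2, -1].
Each slice is an integer combination of E₁ = a₁b₁ᵀ and E₂ = a₂b₂ᵀ: S₀ = 2·E₂, S₁ = 0, S₂ = 18·E₁ − 4·E₂; reading off coefficients, c₁ = [0, 0, 18] and c₂ = [2, 0, -4].
Hence T = [1, 0] ⊗ [1, -1] ⊗ [0, 0, 18] + [1, 1] ⊗ [2, -1] ⊗ [2, 0, -4], so rank(T) ≤ 2.
These bounds meet, so rank(T) = 2.
Check entry T[0,1,0] = -2: (1)·(-1)·(0) + (1)·(-1)·(2) = -2.

2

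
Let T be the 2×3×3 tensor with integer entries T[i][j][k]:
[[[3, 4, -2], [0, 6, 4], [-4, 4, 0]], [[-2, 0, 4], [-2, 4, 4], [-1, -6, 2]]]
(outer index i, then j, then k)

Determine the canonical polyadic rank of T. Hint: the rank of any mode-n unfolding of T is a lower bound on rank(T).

Lower bound: the mode-2 unfolding of T (rows indexed by j, columns by (i,k) = (0,0), (0,1), (0,2), (1,0), (1,1), (1,2)) is [[3, 4, -2, -2, 0, 4], [0, 6, 4, -2, 4, 4], [-4, 4, 0, -1, -6, 2]].
There the 3×3 minor on rows j ∈ {0, 1, 2}, columns (i,k) ∈ {(0,0), (0,1), (0,2)} is det [[3, 4, -2], [0, 6, 4], [-4, 4, 0]] = -160 ≠ 0, so this unfolding has rank ≥ 3; CP rank is at least every unfolding rank, so rank(T) ≥ 3. (This is only a lower bound: in general the CP rank may exceed every unfolding rank, so we still need to exhibit 3 rank-1 terms summing to T.)
Upper bound: T is a sum of 3 rank-1 terms, T = [1, -1] ⊗ [1, 0, 2] ⊗ [1, 2, -2] + [1, 0] ⊗ [1, 1, -2] ⊗ [4, -2, -4] + [2, 1] ⊗ [1, 2, -1] ⊗ [-1, 2, 2] (one valid choice — decompositions are not unique — normalised so each a, b is primitive with positive first nonzero entry; check it by expanding all entries), so rank(T) ≤ 3.
These bounds meet, so rank(T) = 3.

3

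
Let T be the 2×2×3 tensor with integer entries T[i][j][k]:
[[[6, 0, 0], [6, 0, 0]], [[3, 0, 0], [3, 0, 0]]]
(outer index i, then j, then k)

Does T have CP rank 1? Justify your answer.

If T = a (x) b (x) c then every fibre of T is a multiple of the corresponding factor, so read the factors off the fibres through the nonzero entry T[0,0,0] = 6.
The mode-1 fibre T[:,0,0] = [6, 3] gives a = [2, 1] (primitive direction); the mode-2 fibre T[0,:,0] = [6, 6] gives b = [1, 1]; then c[k] = T[0,0,k] / (a[0]·b[0]) = [6, 0, 0] / 2 = [3, 0, 0].
Expanding [2, 1] (x) [1, 1] (x) [3, 0, 0] reproduces all 12 entries of T, so T = [2, 1] (x) [1, 1] (x) [3, 0, 0] and rank(T) ≤ 1.
Equivalently every frontal slice T[:,:,k] is c[k] times the rank-1 matrix [2, 1] (x) [1, 1]. So T has rank 1 (it is nonzero).

Yes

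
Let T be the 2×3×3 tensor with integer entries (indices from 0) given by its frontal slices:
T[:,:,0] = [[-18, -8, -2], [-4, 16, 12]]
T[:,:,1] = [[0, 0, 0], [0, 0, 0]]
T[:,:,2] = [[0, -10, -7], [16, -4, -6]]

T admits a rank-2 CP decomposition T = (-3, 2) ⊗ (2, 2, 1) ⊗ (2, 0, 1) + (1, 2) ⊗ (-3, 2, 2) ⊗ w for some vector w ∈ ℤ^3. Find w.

w = (2, 0, -2)

Subtract the known terms from T to get the rank-1 residual R = (1, 2) ⊗ (-3, 2, 2) ⊗ w, so R[i,j,k] = a[i]·b[j]·w[k]. Pick indices with nonzero a[0]·b[0] = (1)·(-3) = -3. Only the fibre through (0,0,·) is needed: R[0,0,:] = T[0,0,:] − Σₗ aₗ[0]bₗ[0]cₗ = [-18, 0, 0] − (-3)·(2)·(2, 0, 1) = [-6, 0, 6]. Then w[k] = R[0,0,k] / -3 for each k, giving w = [-6, 0, 6] / -3 = (2, 0, -2).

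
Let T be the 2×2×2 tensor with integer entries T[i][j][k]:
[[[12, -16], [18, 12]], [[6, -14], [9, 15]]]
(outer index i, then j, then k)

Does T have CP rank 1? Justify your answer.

No

The mode-3 unfolding of T (rows indexed by k, columns by (i,j) = (0,0), (0,1), (1,0), (1,1)) is [[12, 18, 6, 9], [-16, 12, -14, 15]].
There the 2×2 minor on rows k ∈ {0, 1}, columns (i,j) ∈ {(0,0), (0,1)} is det [[12, 18], [-16, 12]] = 432 ≠ 0, so this unfolding has rank ≥ 2; CP rank is at least every unfolding rank, so rank(T) ≥ 2.
In particular rank(T) ≥ 2 > 1, so T is not rank-1.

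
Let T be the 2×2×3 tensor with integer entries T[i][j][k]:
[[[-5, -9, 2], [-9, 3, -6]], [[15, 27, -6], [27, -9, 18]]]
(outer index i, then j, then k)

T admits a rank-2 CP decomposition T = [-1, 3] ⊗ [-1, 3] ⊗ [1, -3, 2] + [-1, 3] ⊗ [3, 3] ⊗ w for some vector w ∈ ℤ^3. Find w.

w = [2, 2, 0]

Subtract the known terms from T to get the rank-1 residual R = [-1, 3] ⊗ [3, 3] ⊗ w, so R[i,j,k] = a[i]·b[j]·w[k]. Pick indices with nonzero a[0]·b[0] = (-1)·(3) = -3. Only the fibre through (0,0,·) is needed: R[0,0,:] = T[0,0,:] − Σₗ aₗ[0]bₗ[0]cₗ = [-5, -9, 2] − (-1)·(-1)·[1, -3, 2] = [-6, -6, 0]. Then w[k] = R[0,0,k] / -3 for each k, giving w = [-6, -6, 0] / -3 = [2, 2, 0].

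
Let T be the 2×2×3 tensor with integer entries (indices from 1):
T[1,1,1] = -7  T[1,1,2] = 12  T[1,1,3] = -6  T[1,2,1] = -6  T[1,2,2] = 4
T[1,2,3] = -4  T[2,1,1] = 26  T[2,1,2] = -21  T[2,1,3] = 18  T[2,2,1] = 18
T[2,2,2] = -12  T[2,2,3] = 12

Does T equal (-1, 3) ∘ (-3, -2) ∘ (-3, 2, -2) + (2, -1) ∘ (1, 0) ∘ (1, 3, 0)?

Yes

Reconstruct entrywise from the claimed factors. For example, T[2,1,2] = -21 and Σₗ aₗ[2]bₗ[1]cₗ[2] = (3)·(-3)·(2) + (-1)·(1)·(3) = -21; checking all 12 entries, every one matches. The claim holds.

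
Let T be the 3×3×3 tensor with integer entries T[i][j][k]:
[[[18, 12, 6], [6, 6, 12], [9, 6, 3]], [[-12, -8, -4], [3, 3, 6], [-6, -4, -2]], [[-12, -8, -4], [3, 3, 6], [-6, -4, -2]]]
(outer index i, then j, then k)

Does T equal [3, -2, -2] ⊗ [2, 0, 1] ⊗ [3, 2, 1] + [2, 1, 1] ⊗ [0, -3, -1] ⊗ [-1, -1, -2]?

No

Reconstruct entry (0,2,0) from the claimed factors: Σₗ aₗ[0]bₗ[2]cₗ[0] = (3)·(1)·(3) + (2)·(-1)·(-1) = 11, but T[0,2,0] = 9. The claim is false.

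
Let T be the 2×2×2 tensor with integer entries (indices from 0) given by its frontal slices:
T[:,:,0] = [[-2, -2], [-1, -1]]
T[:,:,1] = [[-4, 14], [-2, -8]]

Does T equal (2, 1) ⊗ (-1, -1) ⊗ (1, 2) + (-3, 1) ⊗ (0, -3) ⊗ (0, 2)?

Reconstruct entrywise from the claimed factors. For example, T[1,1,1] = -8 and Σₗ aₗ[1]bₗ[1]cₗ[1] = (1)·(-1)·(2) + (1)·(-3)·(2) = -8; checking all 8 entries, every one matches. The claim holds.

Yes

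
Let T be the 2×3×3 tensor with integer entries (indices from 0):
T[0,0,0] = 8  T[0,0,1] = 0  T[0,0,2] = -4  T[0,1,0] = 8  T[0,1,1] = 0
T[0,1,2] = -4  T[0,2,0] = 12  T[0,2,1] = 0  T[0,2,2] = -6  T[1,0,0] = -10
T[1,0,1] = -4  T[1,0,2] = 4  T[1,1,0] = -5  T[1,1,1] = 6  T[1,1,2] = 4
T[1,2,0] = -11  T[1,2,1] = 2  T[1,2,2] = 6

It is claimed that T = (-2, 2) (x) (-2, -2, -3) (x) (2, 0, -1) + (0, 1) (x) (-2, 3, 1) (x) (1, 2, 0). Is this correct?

Reconstruct entrywise from the claimed factors. For example, T[0,2,1] = 0 and Σₗ aₗ[0]bₗ[2]cₗ[1] = (-2)·(-3)·(0) + (0)·(1)·(2) = 0; checking all 18 entries, every one matches. The claim holds.

Yes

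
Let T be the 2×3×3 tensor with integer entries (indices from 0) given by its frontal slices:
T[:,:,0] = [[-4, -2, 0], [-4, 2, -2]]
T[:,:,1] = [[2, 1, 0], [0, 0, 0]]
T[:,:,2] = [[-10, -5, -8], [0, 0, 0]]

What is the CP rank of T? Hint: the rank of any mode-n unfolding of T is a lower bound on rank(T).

Lower bound: the mode-3 unfolding of T (rows indexed by k, columns by (i,j) = (0,0), (0,1), (0,2), (1,0), (1,1), (1,2)) is [[-4, -2, 0, -4, 2, -2], [2, 1, 0, 0, 0, 0], [-10, -5, -8, 0, 0, 0]].
There the 3×3 minor on rows k ∈ {0, 1, 2}, columns (i,j) ∈ {(0,0), (0,2), (1,0)} is det [[-4, 0, -4], [2, 0, 0], [-10, -8, 0]] = 64 ≠ 0, so this unfolding has rank ≥ 3; CP rank is at least every unfolding rank, so rank(T) ≥ 3. (This is only a lower bound: in general the CP rank may exceed every unfolding rank, so we still need to exhibit 3 rank-1 terms summing to T.)
Upper bound: T is a sum of 3 rank-1 terms, T = [0, 1] ⊗ [2, -1, 1] ⊗ [-2, 0, 0] + [1, 0] ⊗ [2, 1, 0] ⊗ [-2, 1, -1] + [1, 0] ⊗ [2, 1, 2] ⊗ [0, 0, -4] (one valid choice — decompositions are not unique — normalised so each a, b is primitive with positive first nonzero entry; check it by expanding all entries), so rank(T) ≤ 3.
These bounds meet, so rank(T) = 3.

3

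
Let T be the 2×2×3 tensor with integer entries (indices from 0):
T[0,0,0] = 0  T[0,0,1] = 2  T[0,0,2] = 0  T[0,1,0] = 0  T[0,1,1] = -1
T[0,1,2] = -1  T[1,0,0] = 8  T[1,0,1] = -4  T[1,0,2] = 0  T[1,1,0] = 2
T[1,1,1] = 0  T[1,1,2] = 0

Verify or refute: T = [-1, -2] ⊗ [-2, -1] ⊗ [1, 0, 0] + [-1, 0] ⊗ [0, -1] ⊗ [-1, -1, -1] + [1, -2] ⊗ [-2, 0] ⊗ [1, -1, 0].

Yes

Reconstruct entrywise from the claimed factors. For example, T[0,1,0] = 0 and Σₗ aₗ[0]bₗ[1]cₗ[0] = (-1)·(-1)·(1) + (-1)·(-1)·(-1) + (1)·(0)·(1) = 0; checking all 12 entries, every one matches. The claim holds.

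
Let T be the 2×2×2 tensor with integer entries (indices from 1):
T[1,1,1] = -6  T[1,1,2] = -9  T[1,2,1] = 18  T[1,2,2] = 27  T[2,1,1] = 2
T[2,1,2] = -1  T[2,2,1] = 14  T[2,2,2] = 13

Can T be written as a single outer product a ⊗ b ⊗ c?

No

The mode-1 unfolding of T (rows indexed by i, columns by (j,k) = (1,1), (1,2), (2,1), (2,2)) is [[-6, -9, 18, 27], [2, -1, 14, 13]].
There the 2×2 minor on rows i ∈ {1, 2}, columns (j,k) ∈ {(1,1), (1,2)} is det [[-6, -9], [2, -1]] = 24 ≠ 0, so this unfolding has rank ≥ 2; CP rank is at least every unfolding rank, so rank(T) ≥ 2.
In particular rank(T) ≥ 2 > 1, so T is not rank-1.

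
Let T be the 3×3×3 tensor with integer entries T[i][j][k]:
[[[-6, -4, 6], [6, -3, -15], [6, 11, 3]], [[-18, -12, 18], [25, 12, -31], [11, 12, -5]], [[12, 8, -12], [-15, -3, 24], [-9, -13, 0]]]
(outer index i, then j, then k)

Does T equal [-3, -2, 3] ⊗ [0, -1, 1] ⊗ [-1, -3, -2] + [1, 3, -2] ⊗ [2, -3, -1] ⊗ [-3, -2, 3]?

Yes

Reconstruct entrywise from the claimed factors. For example, T[1,2,0] = 11 and Σₗ aₗ[1]bₗ[2]cₗ[0] = (-2)·(1)·(-1) + (3)·(-1)·(-3) = 11; checking all 27 entries, every one matches. The claim holds.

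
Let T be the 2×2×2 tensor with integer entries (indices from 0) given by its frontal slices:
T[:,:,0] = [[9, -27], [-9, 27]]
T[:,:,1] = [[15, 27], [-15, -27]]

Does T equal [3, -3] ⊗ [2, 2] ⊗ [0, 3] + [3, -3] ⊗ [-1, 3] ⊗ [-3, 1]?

Reconstruct entrywise from the claimed factors. For example, T[1,1,0] = 27 and Σₗ aₗ[1]bₗ[1]cₗ[0] = (-3)·(2)·(0) + (-3)·(3)·(-3) = 27; checking all 8 entries, every one matches. The claim holds.

Yes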